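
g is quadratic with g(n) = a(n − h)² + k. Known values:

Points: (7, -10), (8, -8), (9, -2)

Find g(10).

8

First differences 2, 6; second difference 4 = 2a, so a = 2.
Expanding, the n-coefficient is −2ah = -4h; matching it to the data gives h = 7, and then k = -10.
So g(n) = 2(n − 7)² − 10.
g(10) = 2·3² − 10 = 8.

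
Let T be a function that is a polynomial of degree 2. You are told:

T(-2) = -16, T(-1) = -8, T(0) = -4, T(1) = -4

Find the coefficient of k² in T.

First differences: 8, 4, 0. Second differences: -4, -4.
Level-2 differences are constant, so T has degree 2.
Fitting a degree-2 polynomial gives T(k) = -2k² + 2k - 4.
The coefficient of k² is -2.

-2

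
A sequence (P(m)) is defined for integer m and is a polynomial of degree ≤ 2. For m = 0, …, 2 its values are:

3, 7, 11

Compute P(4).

19

Write P(m) = am² + bm + c; the 3 given values yield a linear system in the 3 coefficients.
Solving, the leading coefficient vanishes, and P(m) = 4m + 3.
Then P(4) = 19.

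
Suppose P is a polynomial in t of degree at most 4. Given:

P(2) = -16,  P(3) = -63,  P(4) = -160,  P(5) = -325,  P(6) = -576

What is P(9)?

Write P(t) = at^4 + bt³ + ct² + dt + e; the 5 given values yield a linear system in the 5 coefficients.
Solving, the leading coefficient vanishes, and P(t) = -3t³ + 2t².
Then P(9) = -2025.

-2025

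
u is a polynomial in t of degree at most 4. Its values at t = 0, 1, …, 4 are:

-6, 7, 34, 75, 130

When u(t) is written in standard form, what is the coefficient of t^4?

0

Write u(t) = at^4 + bt³ + ct² + dt + e; the 5 given values yield a linear system in the 5 coefficients.
Solving, the top 2 coefficients vanish, and u(t) = 7t² + 6t - 6.
The coefficient of t^4 is 0.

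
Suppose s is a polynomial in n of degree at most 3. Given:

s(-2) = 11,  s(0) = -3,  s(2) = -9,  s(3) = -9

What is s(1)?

Write s(n) = an³ + bn² + cn + d; the 4 given values yield a linear system in the 4 coefficients.
Solving, the leading coefficient vanishes, and s(n) = n² - 5n - 3.
Then s(1) = -7.

-7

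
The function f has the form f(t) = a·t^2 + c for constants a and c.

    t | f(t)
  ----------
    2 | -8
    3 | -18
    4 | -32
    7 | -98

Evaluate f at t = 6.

-72

From f(2) = -8 and f(3) = -18: 4a + c = -8 and 9a + c = -18.
Subtracting: 5a = -10, so a = -2; then c = -8 − (-2)·4 = 0.
So f(t) = -2t² + 0, and f(6) = -72.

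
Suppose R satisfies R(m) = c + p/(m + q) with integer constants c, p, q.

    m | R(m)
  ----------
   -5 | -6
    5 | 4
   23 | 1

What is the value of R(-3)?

-12

(R(m) − c)(m + q) = p for each data point; the three points give a linear system in c and q, then p follows.
Solving: c = 0, q = 1, p = 24, so R(m) = 24/(m + 1).
Then R(-3) = 0 + 24/(-2) = -12.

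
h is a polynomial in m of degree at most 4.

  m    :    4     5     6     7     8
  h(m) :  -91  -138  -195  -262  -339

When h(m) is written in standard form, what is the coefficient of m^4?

First differences: -47, -57, -67, -77. Second differences: -10, -10, -10.
Level-2 differences are constant, so h has degree 2.
Fitting a degree-2 polynomial gives h(m) = -5m² - 2m - 3.
The coefficient of m^4 is 0.

0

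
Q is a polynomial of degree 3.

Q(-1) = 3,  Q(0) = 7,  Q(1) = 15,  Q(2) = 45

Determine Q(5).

447

Write Q(k) = ak³ + bk² + ck + d; the 4 given values yield a linear system in the 4 coefficients.
Solving, Q(k) = 3k³ + 2k² + 3k + 7.
Then Q(5) = 447.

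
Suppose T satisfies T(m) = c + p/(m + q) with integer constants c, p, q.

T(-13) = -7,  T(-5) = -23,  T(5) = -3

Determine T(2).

(T(m) − c)(m + q) = p for each data point; the three points give a linear system in c and q, then p follows.
Solving: c = -5, q = 4, p = 18, so T(m) = -5 + 18/(m + 4).
Then T(2) = -5 + 18/6 = -2.

-2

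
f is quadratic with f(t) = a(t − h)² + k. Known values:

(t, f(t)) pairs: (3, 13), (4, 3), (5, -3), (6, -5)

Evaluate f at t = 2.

First differences -10, -6, -2; second difference 4 = 2a, so a = 2.
Expanding, the t-coefficient is −2ah = -4h; matching it to the data gives h = 6, and then k = -5.
So f(t) = 2(t − 6)² − 5.
f(2) = 2·(-4)² − 5 = 27.

27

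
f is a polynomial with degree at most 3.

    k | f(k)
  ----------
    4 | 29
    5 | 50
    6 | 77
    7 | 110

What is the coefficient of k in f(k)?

-6

Write f(k) = ak³ + bk² + ck + d; the 4 given values yield a linear system in the 4 coefficients.
Solving, the leading coefficient vanishes, and f(k) = 3k² - 6k + 5.
The coefficient of k is -6.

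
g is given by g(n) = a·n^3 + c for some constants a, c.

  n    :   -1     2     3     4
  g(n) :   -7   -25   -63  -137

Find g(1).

From g(-1) = -7 and g(2) = -25: -1a + c = -7 and 8a + c = -25.
Subtracting: 9a = -18, so a = -2; then c = -7 − (-2)·(-1) = -9.
So g(n) = -2n³ − 9, and g(1) = -11.

-11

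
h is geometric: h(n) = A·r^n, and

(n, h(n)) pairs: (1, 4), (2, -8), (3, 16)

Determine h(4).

Consecutive ratio: -8/4 = -2, and 16/(-8) = -2, so r = -2.
Then A·(-2)^1 = 4 gives A = -2, and h(n) = -2·(-2)^n.
h(4) = -2·(-2)^4 = -32.

-32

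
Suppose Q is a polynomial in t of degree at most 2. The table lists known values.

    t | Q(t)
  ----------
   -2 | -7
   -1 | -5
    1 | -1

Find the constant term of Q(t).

Write Q(t) = at² + bt + c; the 3 given values yield a linear system in the 3 coefficients.
Solving, the leading coefficient vanishes, and Q(t) = 2t - 3.
The constant term is Q(0) = -3.

-3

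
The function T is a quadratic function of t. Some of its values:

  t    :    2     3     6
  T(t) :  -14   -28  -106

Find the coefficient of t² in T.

-3

Write T(t) = at² + bt + c; the 3 given values yield a linear system in the 3 coefficients.
Solving, T(t) = -3t² + t - 4.
The coefficient of t² is -3.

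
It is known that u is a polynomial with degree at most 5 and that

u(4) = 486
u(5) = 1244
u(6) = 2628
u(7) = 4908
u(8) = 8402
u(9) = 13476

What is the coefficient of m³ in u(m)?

First differences: 758, 1384, 2280, 3494, 5074. Second differences: 626, 896, 1214, 1580. Third differences: 270, 318, 366. Fourth differences: 48, 48.
Level-4 differences are constant, so u has degree 4.
Fitting a degree-4 polynomial gives u(m) = 2m^4 + m³ - 4m² - 5m - 6.
The coefficient of m³ is 1.

1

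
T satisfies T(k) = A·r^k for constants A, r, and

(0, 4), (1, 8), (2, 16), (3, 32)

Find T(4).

64

Consecutive ratio: 8/4 = 2, and 16/8 = 2, so r = 2.
Then A·2^0 = 4 gives A = 4, and T(k) = 4·2^k.
T(4) = 4·2^4 = 64.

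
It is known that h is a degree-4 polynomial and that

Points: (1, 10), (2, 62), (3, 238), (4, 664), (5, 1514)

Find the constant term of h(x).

Write h(x) = ax^4 + bx³ + cx² + dx + e; the 5 given values yield a linear system in the 5 coefficients.
Solving, h(x) = 2x^4 + x³ + 6x² - 3x + 4.
The constant term is h(0) = 4.

4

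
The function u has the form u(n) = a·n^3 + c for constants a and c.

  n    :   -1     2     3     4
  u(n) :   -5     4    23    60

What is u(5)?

From u(-1) = -5 and u(2) = 4: -1a + c = -5 and 8a + c = 4.
Subtracting: 9a = 9, so a = 1; then c = -5 − 1·(-1) = -4.
So u(n) = 1n³ − 4, and u(5) = 121.

121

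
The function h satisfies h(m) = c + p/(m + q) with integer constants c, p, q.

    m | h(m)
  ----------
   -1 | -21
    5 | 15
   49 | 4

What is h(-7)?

-3

(h(m) − c)(m + q) = p for each data point; the three points give a linear system in c and q, then p follows.
Solving: c = 3, q = -1, p = 48, so h(m) = 3 + 48/(m − 1).
Then h(-7) = 3 + 48/(-8) = -3.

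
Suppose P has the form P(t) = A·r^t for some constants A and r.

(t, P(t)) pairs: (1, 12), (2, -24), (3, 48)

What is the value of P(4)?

Consecutive ratio: -24/12 = -2, and 48/(-24) = -2, so r = -2.
Then A·(-2)^1 = 12 gives A = -6, and P(t) = -6·(-2)^t.
P(4) = -6·(-2)^4 = -96.

-96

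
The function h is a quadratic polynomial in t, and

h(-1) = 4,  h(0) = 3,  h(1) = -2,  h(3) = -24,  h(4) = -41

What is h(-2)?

1

Write h(t) = at² + bt + c; the 5 given values yield a linear system in the 3 coefficients.
Solving, h(t) = -2t² - 3t + 3.
Then h(-2) = 1.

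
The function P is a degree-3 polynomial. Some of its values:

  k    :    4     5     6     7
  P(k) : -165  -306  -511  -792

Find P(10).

-2211

Write P(k) = ak³ + bk² + ck + d; the 4 given values yield a linear system in the 4 coefficients.
Solving, P(k) = -2k³ - 2k² - k - 1.
Then P(10) = -2211.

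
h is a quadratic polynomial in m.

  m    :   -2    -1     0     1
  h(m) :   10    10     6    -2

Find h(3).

Write h(m) = am² + bm + c; the 4 given values yield a linear system in the 3 coefficients.
Solving, h(m) = -2m² - 6m + 6.
Then h(3) = -30.

-30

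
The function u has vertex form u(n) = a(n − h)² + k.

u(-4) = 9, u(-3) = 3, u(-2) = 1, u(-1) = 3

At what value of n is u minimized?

First differences -6, -2, 2; second difference 4 = 2a, so a = 2.
Expanding, the n-coefficient is −2ah = -4h; matching it to the data gives h = -2, and then k = 1.
So u(n) = 2(n + 2)² + 1.
Hence h = -2.

-2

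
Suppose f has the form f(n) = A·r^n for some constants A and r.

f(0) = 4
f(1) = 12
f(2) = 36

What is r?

Consecutive ratio: 12/4 = 3, and 36/12 = 3, so r = 3.
Then A·3^0 = 4 gives A = 4, and f(n) = 4·3^n.

3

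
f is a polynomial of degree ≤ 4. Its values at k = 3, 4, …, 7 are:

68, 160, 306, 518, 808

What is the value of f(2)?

Write f(k) = ak^4 + bk³ + ck² + dk + e; the 5 given values yield a linear system in the 5 coefficients.
Solving, the leading coefficient vanishes, and f(k) = 2k³ + 3k² - 3k - 4.
Then f(2) = 18.

18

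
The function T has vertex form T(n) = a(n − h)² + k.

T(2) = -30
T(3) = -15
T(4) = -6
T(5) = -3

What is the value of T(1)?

-51

First differences 15, 9, 3; second difference -6 = 2a, so a = -3.
Expanding, the n-coefficient is −2ah = 6h; matching it to the data gives h = 5, and then k = -3.
So T(n) = -3(n − 5)² − 3.
T(1) = -3·(-4)² − 3 = -51.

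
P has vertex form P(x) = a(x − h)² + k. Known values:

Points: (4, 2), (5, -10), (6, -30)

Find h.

First differences -12, -20; second difference -8 = 2a, so a = -4.
Expanding, the x-coefficient is −2ah = 8h; matching it to the data gives h = 3, and then k = 6.
So P(x) = -4(x − 3)² + 6.
Hence h = 3.

3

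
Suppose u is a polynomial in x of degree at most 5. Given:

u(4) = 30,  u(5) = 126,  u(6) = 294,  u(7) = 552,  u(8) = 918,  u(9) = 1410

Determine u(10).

First differences: 96, 168, 258, 366, 492. Second differences: 72, 90, 108, 126. Third differences: 18, 18, 18.
Level-3 differences are constant, so u has degree 3.
Extending the table by one column gives the next first difference 636, so u(10) = 1410 + 636 = 2046.

2046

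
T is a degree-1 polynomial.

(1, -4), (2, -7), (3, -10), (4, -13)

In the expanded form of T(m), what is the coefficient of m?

Write T(m) = am + b; the 4 given values yield a linear system in the 2 coefficients.
Solving, T(m) = -3m - 1.
The coefficient of m is -3.

-3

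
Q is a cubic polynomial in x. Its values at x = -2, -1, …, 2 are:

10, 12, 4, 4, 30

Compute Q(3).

First differences: 2, -8, 0, 26. Second differences: -10, 8, 26. Third differences: 18, 18.
Level-3 differences are constant, so Q has degree 3.
Extending the table by one column gives the next first difference 70, so Q(3) = 30 + 70 = 100.

100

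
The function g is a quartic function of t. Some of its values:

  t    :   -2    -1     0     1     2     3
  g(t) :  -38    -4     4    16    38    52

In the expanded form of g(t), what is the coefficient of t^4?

-1

First differences: 34, 8, 12, 22, 14. Second differences: -26, 4, 10, -8. Third differences: 30, 6, -18. Fourth differences: -24, -24.
Level-4 differences are constant, so g has degree 4.
Fitting a degree-4 polynomial gives g(t) = -t^4 + 3t³ + 3t² + 7t + 4.
The coefficient of t^4 is -1.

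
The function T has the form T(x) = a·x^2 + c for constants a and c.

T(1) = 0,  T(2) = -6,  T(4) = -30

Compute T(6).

-70

From T(1) = 0 and T(2) = -6: 1a + c = 0 and 4a + c = -6.
Subtracting: 3a = -6, so a = -2; then c = 0 − (-2)·1 = 2.
So T(x) = -2x² + 2, and T(6) = -70.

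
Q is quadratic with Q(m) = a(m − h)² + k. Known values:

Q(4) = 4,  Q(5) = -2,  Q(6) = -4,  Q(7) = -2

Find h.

First differences -6, -2, 2; second difference 4 = 2a, so a = 2.
Expanding, the m-coefficient is −2ah = -4h; matching it to the data gives h = 6, and then k = -4.
So Q(m) = 2(m − 6)² − 4.
Hence h = 6.

6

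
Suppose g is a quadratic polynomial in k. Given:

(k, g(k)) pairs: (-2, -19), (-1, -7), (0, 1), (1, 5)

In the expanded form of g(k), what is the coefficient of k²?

-2

Write g(k) = ak² + bk + c; the 4 given values yield a linear system in the 3 coefficients.
Solving, g(k) = -2k² + 6k + 1.
The coefficient of k² is -2.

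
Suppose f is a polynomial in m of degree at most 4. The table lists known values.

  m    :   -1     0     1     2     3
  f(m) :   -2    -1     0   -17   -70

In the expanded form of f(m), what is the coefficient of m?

4

Write f(m) = am^4 + bm³ + cm² + dm + e; the 5 given values yield a linear system in the 5 coefficients.
Solving, the leading coefficient vanishes, and f(m) = -3m³ + 4m - 1.
The coefficient of m is 4.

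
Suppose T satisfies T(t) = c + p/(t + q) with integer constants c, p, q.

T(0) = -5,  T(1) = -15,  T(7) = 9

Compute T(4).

(T(t) − c)(t + q) = p for each data point; the three points give a linear system in c and q, then p follows.
Solving: c = 5, q = -2, p = 20, so T(t) = 5 + 20/(t − 2).
Then T(4) = 5 + 20/2 = 15.

15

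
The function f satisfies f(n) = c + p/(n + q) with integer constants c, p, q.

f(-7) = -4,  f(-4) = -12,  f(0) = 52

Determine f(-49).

3

(f(n) − c)(n + q) = p for each data point; the three points give a linear system in c and q, then p follows.
Solving: c = 4, q = 1, p = 48, so f(n) = 4 + 48/(n + 1).
Then f(-49) = 4 + 48/(-48) = 3.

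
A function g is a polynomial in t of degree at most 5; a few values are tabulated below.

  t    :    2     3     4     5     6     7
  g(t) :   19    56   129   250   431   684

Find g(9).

First differences: 37, 73, 121, 181, 253. Second differences: 36, 48, 60, 72. Third differences: 12, 12, 12.
Level-3 differences are constant, so g has degree 3.
Fitting a degree-3 polynomial gives g(t) = 2t³ - t + 5.
Then g(9) = 1454.

1454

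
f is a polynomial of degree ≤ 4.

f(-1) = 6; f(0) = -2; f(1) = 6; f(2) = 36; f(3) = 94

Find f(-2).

24

Write f(n) = an^4 + bn³ + cn² + dn + e; the 5 given values yield a linear system in the 5 coefficients.
Solving, the leading coefficient vanishes, and f(n) = n³ + 8n² - n - 2.
Then f(-2) = 24.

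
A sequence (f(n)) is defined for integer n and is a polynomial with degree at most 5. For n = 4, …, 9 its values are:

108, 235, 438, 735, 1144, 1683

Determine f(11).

First differences: 127, 203, 297, 409, 539. Second differences: 76, 94, 112, 130. Third differences: 18, 18, 18.
Level-3 differences are constant, so f has degree 3.
Fitting a degree-3 polynomial gives f(n) = 3n³ - 7n² + 7n.
Then f(11) = 3223.

3223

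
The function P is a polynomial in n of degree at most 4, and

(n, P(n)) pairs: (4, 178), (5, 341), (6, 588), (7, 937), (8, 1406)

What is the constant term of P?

6

First differences: 163, 247, 349, 469. Second differences: 84, 102, 120. Third differences: 18, 18.
Level-3 differences are constant, so P has degree 3.
Fitting a degree-3 polynomial gives P(n) = 3n³ - 3n² + 7n + 6.
The constant term is P(0) = 6.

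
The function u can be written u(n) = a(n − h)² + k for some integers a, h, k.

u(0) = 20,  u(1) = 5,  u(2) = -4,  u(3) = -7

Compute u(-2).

68

First differences -15, -9, -3; second difference 6 = 2a, so a = 3.
Expanding, the n-coefficient is −2ah = -6h; matching it to the data gives h = 3, and then k = -7.
So u(n) = 3(n − 3)² − 7.
u(-2) = 3·(-5)² − 7 = 68.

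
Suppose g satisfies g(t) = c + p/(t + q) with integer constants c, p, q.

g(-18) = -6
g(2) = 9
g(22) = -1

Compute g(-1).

(g(t) − c)(t + q) = p for each data point; the three points give a linear system in c and q, then p follows.
Solving: c = -3, q = 2, p = 48, so g(t) = -3 + 48/(t + 2).
Then g(-1) = -3 + 48/1 = 45.

45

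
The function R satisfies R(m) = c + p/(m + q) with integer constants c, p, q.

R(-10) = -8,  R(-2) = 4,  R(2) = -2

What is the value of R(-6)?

-14

(R(m) − c)(m + q) = p for each data point; the three points give a linear system in c and q, then p follows.
Solving: c = -5, q = 4, p = 18, so R(m) = -5 + 18/(m + 4).
Then R(-6) = -5 + 18/(-2) = -14.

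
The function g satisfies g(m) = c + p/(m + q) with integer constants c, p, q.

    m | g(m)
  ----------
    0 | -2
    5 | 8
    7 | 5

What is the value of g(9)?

(g(m) − c)(m + q) = p for each data point; the three points give a linear system in c and q, then p follows.
Solving: c = 2, q = -3, p = 12, so g(m) = 2 + 12/(m − 3).
Then g(9) = 2 + 12/6 = 4.

4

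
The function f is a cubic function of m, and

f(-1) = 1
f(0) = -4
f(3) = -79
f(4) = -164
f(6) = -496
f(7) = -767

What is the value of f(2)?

-32

Write f(m) = am³ + bm² + cm + d; the 6 given values yield a linear system in the 4 coefficients.
Solving, f(m) = -2m³ - m² - 4m - 4.
Then f(2) = -32.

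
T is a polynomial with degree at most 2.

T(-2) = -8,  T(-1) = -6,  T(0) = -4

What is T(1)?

First differences: 2, 2.
Level-1 differences are constant, so T has degree 1.
Fitting a degree-1 polynomial gives T(k) = 2k - 4.
Then T(1) = -2.

-2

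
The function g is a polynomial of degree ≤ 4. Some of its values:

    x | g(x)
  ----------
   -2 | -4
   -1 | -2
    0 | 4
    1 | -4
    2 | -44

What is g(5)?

First differences: 2, 6, -8, -40. Second differences: 4, -14, -32. Third differences: -18, -18.
Level-3 differences are constant, so g has degree 3.
Fitting a degree-3 polynomial gives g(x) = -3x³ - 7x² + 2x + 4.
Then g(5) = -536.

-536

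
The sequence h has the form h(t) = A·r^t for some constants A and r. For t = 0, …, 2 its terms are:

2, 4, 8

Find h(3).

Consecutive ratio: 4/2 = 2, and 8/4 = 2, so r = 2.
Then A·2^0 = 2 gives A = 2, and h(t) = 2·2^t.
h(3) = 2·2^3 = 16.

16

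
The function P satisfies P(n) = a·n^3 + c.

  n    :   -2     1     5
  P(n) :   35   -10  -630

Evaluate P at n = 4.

From P(-2) = 35 and P(1) = -10: -8a + c = 35 and 1a + c = -10.
Subtracting: 9a = -45, so a = -5; then c = 35 − (-5)·(-8) = -5.
So P(n) = -5n³ − 5, and P(4) = -325.

-325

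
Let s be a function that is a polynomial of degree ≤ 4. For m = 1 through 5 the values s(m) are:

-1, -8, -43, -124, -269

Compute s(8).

-1268

First differences: -7, -35, -81, -145. Second differences: -28, -46, -64. Third differences: -18, -18.
Level-3 differences are constant, so s has degree 3.
Fitting a degree-3 polynomial gives s(m) = -3m³ + 4m² + 2m - 4.
Then s(8) = -1268.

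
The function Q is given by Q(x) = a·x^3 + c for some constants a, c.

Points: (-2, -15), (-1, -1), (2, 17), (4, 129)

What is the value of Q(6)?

From Q(-2) = -15 and Q(-1) = -1: -8a + c = -15 and -1a + c = -1.
Subtracting: 7a = 14, so a = 2; then c = -15 − 2·(-8) = 1.
So Q(x) = 2x³ + 1, and Q(6) = 433.

433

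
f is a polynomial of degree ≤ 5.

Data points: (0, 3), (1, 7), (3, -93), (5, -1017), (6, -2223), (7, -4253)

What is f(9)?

Write f(k) = ak^5 + bk^4 + ck³ + dk² + ek + p; the 6 given values yield a linear system in the 6 coefficients.
Solving, the leading coefficient vanishes, and f(k) = -2k^4 + k³ + 4k² + k + 3.
Then f(9) = -12057.

-12057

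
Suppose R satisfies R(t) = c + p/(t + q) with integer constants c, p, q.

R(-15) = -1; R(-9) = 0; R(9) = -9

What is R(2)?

(R(t) − c)(t + q) = p for each data point; the three points give a linear system in c and q, then p follows.
Solving: c = -3, q = -3, p = -36, so R(t) = -3 − 36/(t − 3).
Then R(2) = -3 − 36/(-1) = 33.

33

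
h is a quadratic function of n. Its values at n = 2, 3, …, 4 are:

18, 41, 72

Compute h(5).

111

Write h(n) = an² + bn + c; the 3 given values yield a linear system in the 3 coefficients.
Solving, h(n) = 4n² + 3n - 4.
Then h(5) = 111.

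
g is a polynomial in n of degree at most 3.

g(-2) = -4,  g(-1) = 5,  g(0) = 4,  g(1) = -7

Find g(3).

First differences: 9, -1, -11. Second differences: -10, -10.
Level-2 differences are constant, so g has degree 2.
Fitting a degree-2 polynomial gives g(n) = -5n² - 6n + 4.
Then g(3) = -59.

-59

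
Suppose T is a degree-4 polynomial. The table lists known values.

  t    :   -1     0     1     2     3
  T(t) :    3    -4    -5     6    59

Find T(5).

Write T(t) = at^4 + bt³ + ct² + dt + e; the 5 given values yield a linear system in the 5 coefficients.
Solving, T(t) = t^4 - t³ + 2t² - 3t - 4.
Then T(5) = 531.

531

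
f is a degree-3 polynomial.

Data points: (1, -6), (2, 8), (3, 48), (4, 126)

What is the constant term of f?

Write f(x) = ax³ + bx² + cx + d; the 4 given values yield a linear system in the 4 coefficients.
Solving, f(x) = 2x³ + x² - 3x - 6.
The constant term is f(0) = -6.

-6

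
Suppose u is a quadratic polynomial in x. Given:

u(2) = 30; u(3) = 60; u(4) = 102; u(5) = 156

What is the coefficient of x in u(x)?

First differences: 30, 42, 54. Second differences: 12, 12.
Level-2 differences are constant, so u has degree 2.
Fitting a degree-2 polynomial gives u(x) = 6x² + 6.
The coefficient of x is 0.

0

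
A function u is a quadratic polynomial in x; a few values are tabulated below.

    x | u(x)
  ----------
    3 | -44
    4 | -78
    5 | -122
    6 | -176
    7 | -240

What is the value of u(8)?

-314

First differences: -34, -44, -54, -64. Second differences: -10, -10, -10.
Level-2 differences are constant, so u has degree 2.
Fitting a degree-2 polynomial gives u(x) = -5x² + x - 2.
Then u(8) = -314.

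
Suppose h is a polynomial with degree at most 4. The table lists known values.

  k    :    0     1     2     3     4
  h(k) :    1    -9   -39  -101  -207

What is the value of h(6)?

First differences: -10, -30, -62, -106. Second differences: -20, -32, -44. Third differences: -12, -12.
Level-3 differences are constant, so h has degree 3.
Fitting a degree-3 polynomial gives h(k) = -2k³ - 4k² - 4k + 1.
Then h(6) = -599.

-599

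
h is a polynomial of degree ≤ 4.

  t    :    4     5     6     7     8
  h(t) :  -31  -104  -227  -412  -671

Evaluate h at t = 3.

4

First differences: -73, -123, -185, -259. Second differences: -50, -62, -74. Third differences: -12, -12.
Level-3 differences are constant, so h has degree 3.
Fitting a degree-3 polynomial gives h(t) = -2t³ + 5t² + 4t + 1.
Then h(3) = 4.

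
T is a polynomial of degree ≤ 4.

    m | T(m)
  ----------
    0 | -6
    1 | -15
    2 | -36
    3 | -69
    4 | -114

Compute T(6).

First differences: -9, -21, -33, -45. Second differences: -12, -12, -12.
Level-2 differences are constant, so T has degree 2.
Fitting a degree-2 polynomial gives T(m) = -6m² - 3m - 6.
Then T(6) = -240.

-240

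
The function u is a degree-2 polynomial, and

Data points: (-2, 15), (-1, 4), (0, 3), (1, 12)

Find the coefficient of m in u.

4

First differences: -11, -1, 9. Second differences: 10, 10.
Level-2 differences are constant, so u has degree 2.
Fitting a degree-2 polynomial gives u(m) = 5m² + 4m + 3.
The coefficient of m is 4.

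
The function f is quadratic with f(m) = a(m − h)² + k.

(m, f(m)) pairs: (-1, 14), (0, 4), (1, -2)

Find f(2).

-4

First differences -10, -6; second difference 4 = 2a, so a = 2.
Expanding, the m-coefficient is −2ah = -4h; matching it to the data gives h = 2, and then k = -4.
So f(m) = 2(m − 2)² − 4.
f(2) = 2·0² − 4 = -4.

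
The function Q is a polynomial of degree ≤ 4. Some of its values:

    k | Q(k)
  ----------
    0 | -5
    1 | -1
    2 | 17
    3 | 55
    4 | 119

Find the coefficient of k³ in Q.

1

Write Q(k) = ak^4 + bk³ + ck² + dk + e; the 5 given values yield a linear system in the 5 coefficients.
Solving, the leading coefficient vanishes, and Q(k) = k³ + 4k² - k - 5.
The coefficient of k³ is 1.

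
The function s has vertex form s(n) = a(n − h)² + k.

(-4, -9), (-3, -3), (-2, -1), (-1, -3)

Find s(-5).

-19

First differences 6, 2, -2; second difference -4 = 2a, so a = -2.
Expanding, the n-coefficient is −2ah = 4h; matching it to the data gives h = -2, and then k = -1.
So s(n) = -2(n + 2)² − 1.
s(-5) = -2·(-3)² − 1 = -19.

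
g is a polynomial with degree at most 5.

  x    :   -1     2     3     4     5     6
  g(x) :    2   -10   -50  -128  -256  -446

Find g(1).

4

Write g(x) = ax^5 + bx^4 + cx³ + dx² + ex + p; the 6 given values yield a linear system in the 6 coefficients.
Solving, the top 2 coefficients vanish, and g(x) = -2x³ - x² + 3x + 4.
Then g(1) = 4.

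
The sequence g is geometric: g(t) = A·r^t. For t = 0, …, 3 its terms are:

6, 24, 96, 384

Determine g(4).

1536

Consecutive ratio: 24/6 = 4, and 96/24 = 4, so r = 4.
Then A·4^0 = 6 gives A = 6, and g(t) = 6·4^t.
g(4) = 6·4^4 = 1536.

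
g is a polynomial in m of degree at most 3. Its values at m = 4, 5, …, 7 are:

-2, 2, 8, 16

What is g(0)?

First differences: 4, 6, 8. Second differences: 2, 2.
Level-2 differences are constant, so g has degree 2.
Fitting a degree-2 polynomial gives g(m) = m² - 5m + 2.
The constant term is g(0) = 2.

2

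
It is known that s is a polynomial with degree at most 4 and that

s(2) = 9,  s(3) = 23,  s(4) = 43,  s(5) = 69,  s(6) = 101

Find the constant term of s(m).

-1

Write s(m) = am^4 + bm³ + cm² + dm + e; the 5 given values yield a linear system in the 5 coefficients.
Solving, the top 2 coefficients vanish, and s(m) = 3m² - m - 1.
The constant term is s(0) = -1.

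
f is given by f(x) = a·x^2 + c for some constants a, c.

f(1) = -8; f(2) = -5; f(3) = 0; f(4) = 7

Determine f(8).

From f(1) = -8 and f(2) = -5: 1a + c = -8 and 4a + c = -5.
Subtracting: 3a = 3, so a = 1; then c = -8 − 1·1 = -9.
So f(x) = 1x² − 9, and f(8) = 55.

55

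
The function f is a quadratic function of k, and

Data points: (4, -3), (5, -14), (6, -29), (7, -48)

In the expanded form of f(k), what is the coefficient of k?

7

Write f(k) = ak² + bk + c; the 4 given values yield a linear system in the 3 coefficients.
Solving, f(k) = -2k² + 7k + 1.
The coefficient of k is 7.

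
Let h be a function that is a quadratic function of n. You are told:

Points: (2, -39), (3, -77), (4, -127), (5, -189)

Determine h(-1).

First differences: -38, -50, -62. Second differences: -12, -12.
Level-2 differences are constant, so h has degree 2.
Fitting a degree-2 polynomial gives h(n) = -6n² - 8n + 1.
Then h(-1) = 3.

3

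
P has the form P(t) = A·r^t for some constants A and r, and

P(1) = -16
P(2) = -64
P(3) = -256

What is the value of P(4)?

Consecutive ratio: -64/(-16) = 4, and -256/(-64) = 4, so r = 4.
Then A·4^1 = -16 gives A = -4, and P(t) = -4·4^t.
P(4) = -4·4^4 = -1024.

-1024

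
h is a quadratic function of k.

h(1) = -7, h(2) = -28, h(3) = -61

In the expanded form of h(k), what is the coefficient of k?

-3

Write h(k) = ak² + bk + c; the 3 given values yield a linear system in the 3 coefficients.
Solving, h(k) = -6k² - 3k + 2.
The coefficient of k is -3.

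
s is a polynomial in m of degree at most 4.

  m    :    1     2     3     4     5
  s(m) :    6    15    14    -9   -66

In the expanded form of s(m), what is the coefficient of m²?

First differences: 9, -1, -23, -57. Second differences: -10, -22, -34. Third differences: -12, -12.
Level-3 differences are constant, so s has degree 3.
Fitting a degree-3 polynomial gives s(m) = -2m³ + 7m² + 2m - 1.
The coefficient of m² is 7.

7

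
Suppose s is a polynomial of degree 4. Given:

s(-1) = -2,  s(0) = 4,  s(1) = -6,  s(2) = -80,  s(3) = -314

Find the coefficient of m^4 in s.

Write s(m) = am^4 + bm³ + cm² + dm + e; the 5 given values yield a linear system in the 5 coefficients.
Solving, s(m) = -2m^4 - 4m³ - 6m² + 2m + 4.
The coefficient of m^4 is -2.

-2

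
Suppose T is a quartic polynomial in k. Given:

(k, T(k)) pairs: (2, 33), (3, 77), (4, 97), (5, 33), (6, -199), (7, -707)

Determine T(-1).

First differences: 44, 20, -64, -232, -508. Second differences: -24, -84, -168, -276. Third differences: -60, -84, -108. Fourth differences: -24, -24.
Level-4 differences are constant, so T has degree 4.
Fitting a degree-4 polynomial gives T(k) = -k^4 + 4k³ + 7k² - 2k - 7.
Then T(-1) = -3.

-3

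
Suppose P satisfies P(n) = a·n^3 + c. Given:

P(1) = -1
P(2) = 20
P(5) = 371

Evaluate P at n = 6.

644

From P(1) = -1 and P(2) = 20: 1a + c = -1 and 8a + c = 20.
Subtracting: 7a = 21, so a = 3; then c = -1 − 3·1 = -4.
So P(n) = 3n³ − 4, and P(6) = 644.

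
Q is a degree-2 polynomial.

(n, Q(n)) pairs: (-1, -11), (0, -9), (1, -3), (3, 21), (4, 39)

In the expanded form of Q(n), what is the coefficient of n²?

2

Write Q(n) = an² + bn + c; the 5 given values yield a linear system in the 3 coefficients.
Solving, Q(n) = 2n² + 4n - 9.
The coefficient of n² is 2.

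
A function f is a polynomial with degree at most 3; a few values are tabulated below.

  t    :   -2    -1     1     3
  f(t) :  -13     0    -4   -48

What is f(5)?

Write f(t) = at³ + bt² + ct + d; the 4 given values yield a linear system in the 4 coefficients.
Solving, the leading coefficient vanishes, and f(t) = -5t² - 2t + 3.
Then f(5) = -132.

-132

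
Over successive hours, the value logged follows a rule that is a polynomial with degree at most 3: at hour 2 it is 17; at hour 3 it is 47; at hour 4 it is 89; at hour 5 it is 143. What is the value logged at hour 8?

377

Write the value at n as h(n).
First differences: 30, 42, 54. Second differences: 12, 12.
Level-2 differences are constant, so h has degree 2.
Fitting a degree-2 polynomial gives h(n) = 6n² - 7.
Then h(8) = 377.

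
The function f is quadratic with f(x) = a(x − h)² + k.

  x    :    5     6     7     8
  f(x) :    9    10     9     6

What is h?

6

First differences 1, -1, -3; second difference -2 = 2a, so a = -1.
Expanding, the x-coefficient is −2ah = 2h; matching it to the data gives h = 6, and then k = 10.
So f(x) = -1(x − 6)² + 10.
Hence h = 6.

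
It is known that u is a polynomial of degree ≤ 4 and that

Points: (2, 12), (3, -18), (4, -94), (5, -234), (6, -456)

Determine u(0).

Write u(x) = ax^4 + bx³ + cx² + dx + e; the 5 given values yield a linear system in the 5 coefficients.
Solving, the leading coefficient vanishes, and u(x) = -3x³ + 4x² + 7x + 6.
Then u(0) = 6.

6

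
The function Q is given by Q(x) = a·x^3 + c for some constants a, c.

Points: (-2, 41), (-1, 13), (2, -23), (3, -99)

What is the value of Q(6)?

-855

From Q(-2) = 41 and Q(-1) = 13: -8a + c = 41 and -1a + c = 13.
Subtracting: 7a = -28, so a = -4; then c = 41 − (-4)·(-8) = 9.
So Q(x) = -4x³ + 9, and Q(6) = -855.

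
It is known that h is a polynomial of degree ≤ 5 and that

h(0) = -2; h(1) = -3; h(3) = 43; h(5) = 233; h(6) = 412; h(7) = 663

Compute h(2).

8

Write h(n) = an^5 + bn^4 + cn³ + dn² + en + p; the 6 given values yield a linear system in the 6 coefficients.
Solving, the top 2 coefficients vanish, and h(n) = 2n³ - 3n - 2.
Then h(2) = 8.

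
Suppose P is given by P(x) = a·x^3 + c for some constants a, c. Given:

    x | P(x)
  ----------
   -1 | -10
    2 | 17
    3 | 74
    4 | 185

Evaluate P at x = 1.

-4

From P(-1) = -10 and P(2) = 17: -1a + c = -10 and 8a + c = 17.
Subtracting: 9a = 27, so a = 3; then c = -10 − 3·(-1) = -7.
So P(x) = 3x³ − 7, and P(1) = -4.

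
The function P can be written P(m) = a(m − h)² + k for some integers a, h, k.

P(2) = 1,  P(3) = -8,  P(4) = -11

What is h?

First differences -9, -3; second difference 6 = 2a, so a = 3.
Expanding, the m-coefficient is −2ah = -6h; matching it to the data gives h = 4, and then k = -11.
So P(m) = 3(m − 4)² − 11.
Hence h = 4.

4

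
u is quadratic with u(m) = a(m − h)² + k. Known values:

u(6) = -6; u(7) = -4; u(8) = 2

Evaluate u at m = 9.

12

First differences 2, 6; second difference 4 = 2a, so a = 2.
Expanding, the m-coefficient is −2ah = -4h; matching it to the data gives h = 6, and then k = -6.
So u(m) = 2(m − 6)² − 6.
u(9) = 2·3² − 6 = 12.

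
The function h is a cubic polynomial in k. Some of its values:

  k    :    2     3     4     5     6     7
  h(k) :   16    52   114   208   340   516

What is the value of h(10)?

1368

First differences: 36, 62, 94, 132, 176. Second differences: 26, 32, 38, 44. Third differences: 6, 6, 6.
Level-3 differences are constant, so h has degree 3.
Fitting a degree-3 polynomial gives h(k) = k³ + 4k² - 3k - 2.
Then h(10) = 1368.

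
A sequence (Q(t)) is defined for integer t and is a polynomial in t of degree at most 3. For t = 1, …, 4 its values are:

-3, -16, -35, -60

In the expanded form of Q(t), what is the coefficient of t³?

0

Write Q(t) = at³ + bt² + ct + d; the 4 given values yield a linear system in the 4 coefficients.
Solving, the leading coefficient vanishes, and Q(t) = -3t² - 4t + 4.
The coefficient of t³ is 0.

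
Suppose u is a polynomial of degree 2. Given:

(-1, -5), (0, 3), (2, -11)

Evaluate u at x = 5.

Write u(x) = ax² + bx + c; the 3 given values yield a linear system in the 3 coefficients.
Solving, u(x) = -5x² + 3x + 3.
Then u(5) = -107.

-107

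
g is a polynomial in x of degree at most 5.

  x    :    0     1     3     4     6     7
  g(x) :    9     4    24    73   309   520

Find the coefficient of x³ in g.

2

Write g(x) = ax^5 + bx^4 + cx³ + dx² + ex + p; the 6 given values yield a linear system in the 6 coefficients.
Solving, the top 2 coefficients vanish, and g(x) = 2x³ - 3x² - 4x + 9.
The coefficient of x³ is 2.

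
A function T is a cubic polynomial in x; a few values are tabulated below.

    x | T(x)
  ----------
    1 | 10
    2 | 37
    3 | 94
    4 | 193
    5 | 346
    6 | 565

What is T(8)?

First differences: 27, 57, 99, 153, 219. Second differences: 30, 42, 54, 66. Third differences: 12, 12, 12.
Level-3 differences are constant, so T has degree 3.
Fitting a degree-3 polynomial gives T(x) = 2x³ + 3x² + 4x + 1.
Then T(8) = 1249.

1249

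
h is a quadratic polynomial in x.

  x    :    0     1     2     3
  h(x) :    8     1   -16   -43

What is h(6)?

-184

First differences: -7, -17, -27. Second differences: -10, -10.
Level-2 differences are constant, so h has degree 2.
Fitting a degree-2 polynomial gives h(x) = -5x² - 2x + 8.
Then h(6) = -184.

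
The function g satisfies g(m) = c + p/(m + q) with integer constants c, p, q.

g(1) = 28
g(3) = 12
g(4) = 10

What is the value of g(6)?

8

(g(m) − c)(m + q) = p for each data point; the three points give a linear system in c and q, then p follows.
Solving: c = 4, q = 0, p = 24, so g(m) = 4 + 24/(m + 0).
Then g(6) = 4 + 24/6 = 8.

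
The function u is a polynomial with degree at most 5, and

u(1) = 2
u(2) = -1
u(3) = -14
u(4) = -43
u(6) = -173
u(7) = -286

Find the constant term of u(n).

Write u(n) = an^5 + bn^4 + cn³ + dn² + en + p; the 6 given values yield a linear system in the 6 coefficients.
Solving, the top 2 coefficients vanish, and u(n) = -n³ + n² + n + 1.
The constant term is u(0) = 1.

1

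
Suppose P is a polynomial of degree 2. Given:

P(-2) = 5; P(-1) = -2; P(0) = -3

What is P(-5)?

Write P(n) = an² + bn + c; the 3 given values yield a linear system in the 3 coefficients.
Solving, P(n) = 3n² + 2n - 3.
Then P(-5) = 62.

62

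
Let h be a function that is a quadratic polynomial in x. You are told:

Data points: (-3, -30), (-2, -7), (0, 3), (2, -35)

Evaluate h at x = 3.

Write h(x) = ax² + bx + c; the 4 given values yield a linear system in the 3 coefficients.
Solving, h(x) = -6x² - 7x + 3.
Then h(3) = -72.

-72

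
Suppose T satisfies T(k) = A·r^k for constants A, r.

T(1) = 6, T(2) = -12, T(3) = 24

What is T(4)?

-48

Consecutive ratio: -12/6 = -2, and 24/(-12) = -2, so r = -2.
Then A·(-2)^1 = 6 gives A = -3, and T(k) = -3·(-2)^k.
T(4) = -3·(-2)^4 = -48.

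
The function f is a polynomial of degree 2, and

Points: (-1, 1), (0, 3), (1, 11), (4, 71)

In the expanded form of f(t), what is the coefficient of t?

Write f(t) = at² + bt + c; the 4 given values yield a linear system in the 3 coefficients.
Solving, f(t) = 3t² + 5t + 3.
The coefficient of t is 5.

5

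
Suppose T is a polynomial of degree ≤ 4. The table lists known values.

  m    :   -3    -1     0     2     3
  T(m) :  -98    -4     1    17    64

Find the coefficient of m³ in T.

Write T(m) = am^4 + bm³ + cm² + dm + e; the 5 given values yield a linear system in the 5 coefficients.
Solving, the leading coefficient vanishes, and T(m) = 3m³ - 2m² + 1.
The coefficient of m³ is 3.

3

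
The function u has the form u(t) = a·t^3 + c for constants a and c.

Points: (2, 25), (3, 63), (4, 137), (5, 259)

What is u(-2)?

-7

From u(2) = 25 and u(3) = 63: 8a + c = 25 and 27a + c = 63.
Subtracting: 19a = 38, so a = 2; then c = 25 − 2·8 = 9.
So u(t) = 2t³ + 9, and u(-2) = -7.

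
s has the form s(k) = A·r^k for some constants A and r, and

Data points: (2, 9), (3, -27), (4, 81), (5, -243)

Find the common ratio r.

Consecutive ratio: -27/9 = -3, and 81/(-27) = -3, so r = -3.
Then A·(-3)^2 = 9 gives A = 1, and s(k) = 1·(-3)^k.

-3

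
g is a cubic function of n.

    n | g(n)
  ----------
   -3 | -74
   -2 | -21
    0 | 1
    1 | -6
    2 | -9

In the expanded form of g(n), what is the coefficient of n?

-5

Write g(n) = an³ + bn² + cn + d; the 5 given values yield a linear system in the 4 coefficients.
Solving, g(n) = 2n³ - 4n² - 5n + 1.
The coefficient of n is -5.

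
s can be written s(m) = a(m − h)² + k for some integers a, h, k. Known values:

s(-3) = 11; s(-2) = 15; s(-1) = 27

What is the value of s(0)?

47

First differences 4, 12; second difference 8 = 2a, so a = 4.
Expanding, the m-coefficient is −2ah = -8h; matching it to the data gives h = -3, and then k = 11.
So s(m) = 4(m + 3)² + 11.
s(0) = 4·3² + 11 = 47.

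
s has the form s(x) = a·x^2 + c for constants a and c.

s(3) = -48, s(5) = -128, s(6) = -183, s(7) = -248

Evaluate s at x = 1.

-8

From s(3) = -48 and s(5) = -128: 9a + c = -48 and 25a + c = -128.
Subtracting: 16a = -80, so a = -5; then c = -48 − (-5)·9 = -3.
So s(x) = -5x² − 3, and s(1) = -8.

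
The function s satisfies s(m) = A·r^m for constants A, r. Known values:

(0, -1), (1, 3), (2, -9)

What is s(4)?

Consecutive ratio: 3/(-1) = -3, and -9/3 = -3, so r = -3.
Then A·(-3)^0 = -1 gives A = -1, and s(m) = -1·(-3)^m.
s(4) = -1·(-3)^4 = -81.

-81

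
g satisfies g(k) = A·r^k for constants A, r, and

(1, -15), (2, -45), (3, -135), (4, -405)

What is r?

Consecutive ratio: -45/(-15) = 3, and -135/(-45) = 3, so r = 3.
Then A·3^1 = -15 gives A = -5, and g(k) = -5·3^k.

3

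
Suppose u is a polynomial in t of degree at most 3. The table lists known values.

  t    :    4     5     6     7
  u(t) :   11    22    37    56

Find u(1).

2

First differences: 11, 15, 19. Second differences: 4, 4.
Level-2 differences are constant, so u has degree 2.
Fitting a degree-2 polynomial gives u(t) = 2t² - 7t + 7.
Then u(1) = 2.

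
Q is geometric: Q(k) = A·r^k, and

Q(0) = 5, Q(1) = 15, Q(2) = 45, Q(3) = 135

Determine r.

Consecutive ratio: 15/5 = 3, and 45/15 = 3, so r = 3.
Then A·3^0 = 5 gives A = 5, and Q(k) = 5·3^k.

3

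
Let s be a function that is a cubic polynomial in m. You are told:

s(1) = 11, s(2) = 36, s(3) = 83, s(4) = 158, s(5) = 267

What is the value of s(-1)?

3

First differences: 25, 47, 75, 109. Second differences: 22, 28, 34. Third differences: 6, 6.
Level-3 differences are constant, so s has degree 3.
Fitting a degree-3 polynomial gives s(m) = m³ + 5m² + 3m + 2.
Then s(-1) = 3.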